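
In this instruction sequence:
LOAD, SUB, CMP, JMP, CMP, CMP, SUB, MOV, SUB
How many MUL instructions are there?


Scanning instruction sequence for MUL:
  Position 1: LOAD
  Position 2: SUB
  Position 3: CMP
  Position 4: JMP
  Position 5: CMP
  Position 6: CMP
  Position 7: SUB
  Position 8: MOV
  Position 9: SUB
Matches at positions: []
Total MUL count: 0

0


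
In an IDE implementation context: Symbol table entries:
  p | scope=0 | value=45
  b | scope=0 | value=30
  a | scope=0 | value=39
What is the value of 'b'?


Searching symbol table for 'b':
  p | scope=0 | value=45
  b | scope=0 | value=30 <- MATCH
  a | scope=0 | value=39
Found 'b' at scope 0 with value 30

30


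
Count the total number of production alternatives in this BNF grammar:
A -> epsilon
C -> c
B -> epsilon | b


Counting alternatives per rule:
  A: 1 alternative(s)
  C: 1 alternative(s)
  B: 2 alternative(s)
Sum: 1 + 1 + 2 = 4

4


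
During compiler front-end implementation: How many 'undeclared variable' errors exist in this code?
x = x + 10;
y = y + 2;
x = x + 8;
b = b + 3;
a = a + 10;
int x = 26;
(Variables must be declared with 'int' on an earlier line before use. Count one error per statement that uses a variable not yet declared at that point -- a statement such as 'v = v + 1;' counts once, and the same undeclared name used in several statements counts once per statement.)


Scanning code line by line:
  Line 1: use 'x' -> ERROR (undeclared)
  Line 2: use 'y' -> ERROR (undeclared)
  Line 3: use 'x' -> ERROR (undeclared)
  Line 4: use 'b' -> ERROR (undeclared)
  Line 5: use 'a' -> ERROR (undeclared)
  Line 6: declare 'x' -> declared = ['x']
Total undeclared variable errors: 5

5


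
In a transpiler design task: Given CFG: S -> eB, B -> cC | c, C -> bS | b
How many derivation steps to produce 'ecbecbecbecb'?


Grammar: S -> eB, B -> cC | c, C -> bS | b
Deriving 'ecbecbecbecb':
Step 1: S -> eB => eB
Step 2: B -> cC => ecC
Step 3: C -> bS => ecbS
Step 4: S -> eB => ecbeB
Step 5: B -> cC => ecbecC
Step 6: C -> bS => ecbecbS
Step 7: S -> eB => ecbecbeB
Step 8: B -> cC => ecbecbecC
Step 9: C -> bS => ecbecbecbS
Step 10: S -> eB => ecbecbecbeB
Step 11: B -> cC => ecbecbecbecC
Step 12: C -> b => ecbecbecbecb
Total derivation steps: 12

12


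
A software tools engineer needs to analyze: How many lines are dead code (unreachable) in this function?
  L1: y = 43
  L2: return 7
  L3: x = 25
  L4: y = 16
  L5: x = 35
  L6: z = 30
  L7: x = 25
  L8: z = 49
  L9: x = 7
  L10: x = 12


Analyzing control flow:
  L1: reachable (before return)
  L2: reachable (return statement)
  L3: DEAD (after return at L2)
  L4: DEAD (after return at L2)
  L5: DEAD (after return at L2)
  L6: DEAD (after return at L2)
  L7: DEAD (after return at L2)
  L8: DEAD (after return at L2)
  L9: DEAD (after return at L2)
  L10: DEAD (after return at L2)
Return at L2, total lines = 10
Dead lines: L3 through L10
Count: 8

8


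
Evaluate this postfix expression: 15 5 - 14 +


Processing tokens left to right:
Push 15, Push 5
Pop 15 and 5, compute 15 - 5 = 10, push 10
Push 14
Pop 10 and 14, compute 10 + 14 = 24, push 24
Stack result: 24

24


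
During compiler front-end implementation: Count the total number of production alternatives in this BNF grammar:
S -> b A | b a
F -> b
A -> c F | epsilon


Counting alternatives per rule:
  S: 2 alternative(s)
  F: 1 alternative(s)
  A: 2 alternative(s)
Sum: 2 + 1 + 2 = 5

5


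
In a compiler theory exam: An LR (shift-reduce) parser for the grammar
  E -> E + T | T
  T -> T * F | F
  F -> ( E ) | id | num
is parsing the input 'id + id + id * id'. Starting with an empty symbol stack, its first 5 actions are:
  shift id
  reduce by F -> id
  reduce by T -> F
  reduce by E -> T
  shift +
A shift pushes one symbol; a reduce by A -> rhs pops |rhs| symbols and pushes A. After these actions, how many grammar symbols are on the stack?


Tracking the symbol stack through each action:
  Action 1: shift 'id' : push -> stack = [id] (size 1)
  Action 2: reduce by F -> id : pop 1, push F -> stack = [F] (size 1)
  Action 3: reduce by T -> F : pop 1, push T -> stack = [T] (size 1)
  Action 4: reduce by E -> T : pop 1, push E -> stack = [E] (size 1)
  Action 5: shift '+' : push -> stack = [E, +] (size 2)
Final stack size: 2

2


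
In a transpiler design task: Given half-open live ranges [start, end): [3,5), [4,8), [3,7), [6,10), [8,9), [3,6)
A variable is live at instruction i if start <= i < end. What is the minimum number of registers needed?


Live ranges:
  Var0: [3, 5)
  Var1: [4, 8)
  Var2: [3, 7)
  Var3: [6, 10)
  Var4: [8, 9)
  Var5: [3, 6)
Sweep-line events (position, delta, active):
  pos=3 start -> active=1
  pos=3 start -> active=2
  pos=3 start -> active=3
  pos=4 start -> active=4
  pos=5 end -> active=3
  pos=6 end -> active=2
  pos=6 start -> active=3
  pos=7 end -> active=2
  pos=8 end -> active=1
  pos=8 start -> active=2
  pos=9 end -> active=1
  pos=10 end -> active=0
Maximum simultaneous active: 4
Minimum registers needed: 4

4


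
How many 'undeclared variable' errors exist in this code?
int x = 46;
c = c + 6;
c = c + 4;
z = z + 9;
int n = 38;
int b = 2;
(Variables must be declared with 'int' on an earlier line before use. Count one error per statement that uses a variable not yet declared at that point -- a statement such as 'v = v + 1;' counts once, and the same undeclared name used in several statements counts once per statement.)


Scanning code line by line:
  Line 1: declare 'x' -> declared = ['x']
  Line 2: use 'c' -> ERROR (undeclared)
  Line 3: use 'c' -> ERROR (undeclared)
  Line 4: use 'z' -> ERROR (undeclared)
  Line 5: declare 'n' -> declared = ['n', 'x']
  Line 6: declare 'b' -> declared = ['b', 'n', 'x']
Total undeclared variable errors: 3

3


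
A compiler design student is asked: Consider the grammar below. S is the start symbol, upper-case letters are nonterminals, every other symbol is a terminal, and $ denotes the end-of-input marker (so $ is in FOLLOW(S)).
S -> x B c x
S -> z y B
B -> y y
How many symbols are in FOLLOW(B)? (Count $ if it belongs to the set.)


S is the start symbol and does not occur in any rule body, so FOLLOW(S) = {$}.
Examining every occurrence of B in a rule body:
  S -> x B c x : B is followed by terminal 'c' -> add 'c'
  S -> z y B : B is at the right end -> add FOLLOW(S) = {$}
  B -> y y : B does not occur in the body -> contributes nothing
FOLLOW(B) = {c, $}
Count: 2

2


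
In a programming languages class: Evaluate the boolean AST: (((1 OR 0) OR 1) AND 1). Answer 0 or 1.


Step 1: Evaluate inner node
  1 OR 0 = 1
Step 2: Evaluate next node
  1 OR 1 = 1
Step 3: Evaluate root node
  1 AND 1 = 1

1


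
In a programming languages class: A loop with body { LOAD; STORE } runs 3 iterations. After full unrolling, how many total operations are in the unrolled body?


Loop body operations: LOAD, STORE (2 ops per iteration)
Unrolling 3 iterations:
  Iteration 1: LOAD, STORE (2 ops)
  Iteration 2: LOAD, STORE (2 ops)
  Iteration 3: LOAD, STORE (2 ops)
Total: 3 iterations * 2 ops/iter = 6 operations

6


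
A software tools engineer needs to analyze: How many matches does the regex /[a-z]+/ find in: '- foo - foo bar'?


Pattern: /[a-z]+/ (identifiers)
Input: '- foo - foo bar'
Scanning for matches:
  Match 1: 'foo'
  Match 2: 'foo'
  Match 3: 'bar'
Total matches: 3

3


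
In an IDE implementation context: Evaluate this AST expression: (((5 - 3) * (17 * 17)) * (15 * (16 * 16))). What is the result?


Expression: (((5 - 3) * (17 * 17)) * (15 * (16 * 16)))
Evaluating step by step:
  5 - 3 = 2
  17 * 17 = 289
  2 * 289 = 578
  16 * 16 = 256
  15 * 256 = 3840
  578 * 3840 = 2219520
Result: 2219520

2219520


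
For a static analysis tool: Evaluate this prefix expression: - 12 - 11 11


Parsing prefix expression: - 12 - 11 11
Step 1: Innermost operation '- 11 11'
  11 - 11 = 0
Step 2: Outer operation '- 12 [0]'
  12 - 0 = 12

12


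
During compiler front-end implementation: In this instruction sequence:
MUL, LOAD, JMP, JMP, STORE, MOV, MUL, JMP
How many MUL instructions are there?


Scanning instruction sequence for MUL:
  Position 1: MUL <- MATCH
  Position 2: LOAD
  Position 3: JMP
  Position 4: JMP
  Position 5: STORE
  Position 6: MOV
  Position 7: MUL <- MATCH
  Position 8: JMP
Matches at positions: [1, 7]
Total MUL count: 2

2


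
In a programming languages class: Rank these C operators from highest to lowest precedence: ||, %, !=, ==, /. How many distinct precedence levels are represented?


Looking up precedence for each operator:
  || -> precedence 1
  % -> precedence 6
  != -> precedence 3
  == -> precedence 3
  / -> precedence 6
Sorted highest to lowest: %, /, !=, ==, ||
Distinct precedence values: [6, 3, 1]
Number of distinct levels: 3

3


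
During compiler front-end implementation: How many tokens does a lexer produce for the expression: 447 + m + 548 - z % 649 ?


Scanning '447 + m + 548 - z % 649'
Token 1: '447' -> integer_literal
Token 2: '+' -> operator
Token 3: 'm' -> identifier
Token 4: '+' -> operator
Token 5: '548' -> integer_literal
Token 6: '-' -> operator
Token 7: 'z' -> identifier
Token 8: '%' -> operator
Token 9: '649' -> integer_literal
Total tokens: 9

9


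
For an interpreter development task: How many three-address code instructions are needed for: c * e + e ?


Expression: c * e + e
Generating three-address code (respecting * over +/- precedence):
  Instruction 1: t1 = c * e
  Instruction 2: t2 = t1 + e
Total instructions: 2

2


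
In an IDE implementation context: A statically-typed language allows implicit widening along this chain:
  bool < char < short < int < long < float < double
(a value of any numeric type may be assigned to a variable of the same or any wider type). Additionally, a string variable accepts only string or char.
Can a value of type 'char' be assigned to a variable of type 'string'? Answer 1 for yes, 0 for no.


Target variable type: string
Source value type: char
Rule: string accepts only {string, char}
  source 'char' in {string, char}? Yes
Result: 1

1


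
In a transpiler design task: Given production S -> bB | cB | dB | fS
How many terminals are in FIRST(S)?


Production: S -> bB | cB | dB | fS
Examining each alternative for leading terminals:
  S -> bB : first terminal = 'b'
  S -> cB : first terminal = 'c'
  S -> dB : first terminal = 'd'
  S -> fS : first terminal = 'f'
FIRST(S) = {b, c, d, f}
Count: 4

4


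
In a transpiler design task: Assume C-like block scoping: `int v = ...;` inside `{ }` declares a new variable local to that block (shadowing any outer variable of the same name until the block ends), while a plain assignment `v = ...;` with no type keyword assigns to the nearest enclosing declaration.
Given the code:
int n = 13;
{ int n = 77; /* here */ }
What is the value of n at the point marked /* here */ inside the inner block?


Analyzing scoping rules:
Outer scope: declares n = 13
Inner block: 'int n = 77;' declares a NEW n that shadows the outer one
Inside the block the inner declaration is in scope -> 77
Result: 77

77


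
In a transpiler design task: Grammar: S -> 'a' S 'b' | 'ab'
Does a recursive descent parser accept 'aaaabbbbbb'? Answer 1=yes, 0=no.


Grammar accepts strings of the form a^n b^n (n >= 1)
Word: 'aaaabbbbbb'
Counting: 4 a's and 6 b's
Check: 4 == 6? No
Mismatch: a-count != b-count
Rejected

0


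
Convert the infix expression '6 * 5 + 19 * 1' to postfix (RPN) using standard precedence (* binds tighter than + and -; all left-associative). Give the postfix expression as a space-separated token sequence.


Applying the shunting-yard algorithm:
  Operand 6 -> output
  Push '*' onto operator stack -> op-stack: [*]
  Operand 5 -> output
  See '+' (prec 1); top '*' (prec 2) >= it -> pop '*' to output
  Push '+' onto operator stack -> op-stack: [+]
  Operand 19 -> output
  Push '*' onto operator stack -> op-stack: [+, *]
  Operand 1 -> output
  End of input: pop '*' to output
  End of input: pop '+' to output
Postfix result: 6 5 * 19 1 * +

6 5 * 19 1 * +


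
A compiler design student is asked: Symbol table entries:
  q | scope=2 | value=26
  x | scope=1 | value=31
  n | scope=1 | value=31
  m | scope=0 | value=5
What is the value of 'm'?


Searching symbol table for 'm':
  q | scope=2 | value=26
  x | scope=1 | value=31
  n | scope=1 | value=31
  m | scope=0 | value=5 <- MATCH
Found 'm' at scope 0 with value 5

5


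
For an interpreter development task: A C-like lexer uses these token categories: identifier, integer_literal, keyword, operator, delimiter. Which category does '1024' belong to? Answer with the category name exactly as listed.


Token: '1024'
Checking categories:
  identifier: no
  integer_literal: YES
  operator: no
  keyword: no
  delimiter: no
Category: integer_literal

integer_literal


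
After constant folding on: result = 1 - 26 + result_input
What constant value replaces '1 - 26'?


Identifying constant sub-expression:
  Original: result = 1 - 26 + result_input
  1 and 26 are both compile-time constants
  Evaluating: 1 - 26 = -25
  After folding: result = -25 + result_input

-25


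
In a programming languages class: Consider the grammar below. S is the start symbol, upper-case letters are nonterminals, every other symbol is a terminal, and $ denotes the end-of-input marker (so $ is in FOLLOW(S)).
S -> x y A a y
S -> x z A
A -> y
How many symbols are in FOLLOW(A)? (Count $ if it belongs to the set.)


S is the start symbol and does not occur in any rule body, so FOLLOW(S) = {$}.
Examining every occurrence of A in a rule body:
  S -> x y A a y : A is followed by terminal 'a' -> add 'a'
  S -> x z A : A is at the right end -> add FOLLOW(S) = {$}
  A -> y : A does not occur in the body -> contributes nothing
FOLLOW(A) = {a, $}
Count: 2

2


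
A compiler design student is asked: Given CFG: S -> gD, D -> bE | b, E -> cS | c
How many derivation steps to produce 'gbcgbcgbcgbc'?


Grammar: S -> gD, D -> bE | b, E -> cS | c
Deriving 'gbcgbcgbcgbc':
Step 1: S -> gD => gD
Step 2: D -> bE => gbE
Step 3: E -> cS => gbcS
Step 4: S -> gD => gbcgD
Step 5: D -> bE => gbcgbE
Step 6: E -> cS => gbcgbcS
Step 7: S -> gD => gbcgbcgD
Step 8: D -> bE => gbcgbcgbE
Step 9: E -> cS => gbcgbcgbcS
Step 10: S -> gD => gbcgbcgbcgD
Step 11: D -> bE => gbcgbcgbcgbE
Step 12: E -> c => gbcgbcgbcgbc
Total derivation steps: 12

12


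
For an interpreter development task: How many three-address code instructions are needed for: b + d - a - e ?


Expression: b + d - a - e
Generating three-address code (respecting * over +/- precedence):
  Instruction 1: t1 = b + d
  Instruction 2: t2 = t1 - a
  Instruction 3: t3 = t2 - e
Total instructions: 3

3


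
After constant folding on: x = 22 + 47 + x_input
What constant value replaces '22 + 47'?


Identifying constant sub-expression:
  Original: x = 22 + 47 + x_input
  22 and 47 are both compile-time constants
  Evaluating: 22 + 47 = 69
  After folding: x = 69 + x_input

69


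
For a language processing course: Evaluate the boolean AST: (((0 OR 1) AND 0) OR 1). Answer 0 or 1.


Step 1: Evaluate inner node
  0 OR 1 = 1
Step 2: Evaluate next node
  1 AND 0 = 0
Step 3: Evaluate root node
  0 OR 1 = 1

1


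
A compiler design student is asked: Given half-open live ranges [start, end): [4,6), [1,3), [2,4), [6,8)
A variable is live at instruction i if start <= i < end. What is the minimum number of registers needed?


Live ranges:
  Var0: [4, 6)
  Var1: [1, 3)
  Var2: [2, 4)
  Var3: [6, 8)
Sweep-line events (position, delta, active):
  pos=1 start -> active=1
  pos=2 start -> active=2
  pos=3 end -> active=1
  pos=4 end -> active=0
  pos=4 start -> active=1
  pos=6 end -> active=0
  pos=6 start -> active=1
  pos=8 end -> active=0
Maximum simultaneous active: 2
Minimum registers needed: 2

2


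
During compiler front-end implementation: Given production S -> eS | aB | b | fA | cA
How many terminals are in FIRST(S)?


Production: S -> eS | aB | b | fA | cA
Examining each alternative for leading terminals:
  S -> eS : first terminal = 'e'
  S -> aB : first terminal = 'a'
  S -> b : first terminal = 'b'
  S -> fA : first terminal = 'f'
  S -> cA : first terminal = 'c'
FIRST(S) = {a, b, c, e, f}
Count: 5

5


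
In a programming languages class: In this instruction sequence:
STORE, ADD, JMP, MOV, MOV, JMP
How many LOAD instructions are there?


Scanning instruction sequence for LOAD:
  Position 1: STORE
  Position 2: ADD
  Position 3: JMP
  Position 4: MOV
  Position 5: MOV
  Position 6: JMP
Matches at positions: []
Total LOAD count: 0

0


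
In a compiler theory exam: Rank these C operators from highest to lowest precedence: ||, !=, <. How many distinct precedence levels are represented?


Looking up precedence for each operator:
  || -> precedence 1
  != -> precedence 3
  < -> precedence 4
Sorted highest to lowest: <, !=, ||
Distinct precedence values: [4, 3, 1]
Number of distinct levels: 3

3


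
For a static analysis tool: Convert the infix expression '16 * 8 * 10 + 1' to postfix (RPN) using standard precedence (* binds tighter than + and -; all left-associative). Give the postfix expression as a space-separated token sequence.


Applying the shunting-yard algorithm:
  Operand 16 -> output
  Push '*' onto operator stack -> op-stack: [*]
  Operand 8 -> output
  See '*' (prec 2); top '*' (prec 2) >= it -> pop '*' to output
  Push '*' onto operator stack -> op-stack: [*]
  Operand 10 -> output
  See '+' (prec 1); top '*' (prec 2) >= it -> pop '*' to output
  Push '+' onto operator stack -> op-stack: [+]
  Operand 1 -> output
  End of input: pop '+' to output
Postfix result: 16 8 * 10 * 1 +

16 8 * 10 * 1 +


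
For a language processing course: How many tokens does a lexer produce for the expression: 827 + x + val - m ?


Scanning '827 + x + val - m'
Token 1: '827' -> integer_literal
Token 2: '+' -> operator
Token 3: 'x' -> identifier
Token 4: '+' -> operator
Token 5: 'val' -> identifier
Token 6: '-' -> operator
Token 7: 'm' -> identifier
Total tokens: 7

7


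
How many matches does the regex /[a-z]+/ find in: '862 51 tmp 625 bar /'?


Pattern: /[a-z]+/ (identifiers)
Input: '862 51 tmp 625 bar /'
Scanning for matches:
  Match 1: 'tmp'
  Match 2: 'bar'
Total matches: 2

2


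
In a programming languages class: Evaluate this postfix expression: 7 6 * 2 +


Processing tokens left to right:
Push 7, Push 6
Pop 7 and 6, compute 7 * 6 = 42, push 42
Push 2
Pop 42 and 2, compute 42 + 2 = 44, push 44
Stack result: 44

44


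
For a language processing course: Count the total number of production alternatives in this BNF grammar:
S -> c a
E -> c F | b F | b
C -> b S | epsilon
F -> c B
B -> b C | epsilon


Counting alternatives per rule:
  S: 1 alternative(s)
  E: 3 alternative(s)
  C: 2 alternative(s)
  F: 1 alternative(s)
  B: 2 alternative(s)
Sum: 1 + 3 + 2 + 1 + 2 = 9

9


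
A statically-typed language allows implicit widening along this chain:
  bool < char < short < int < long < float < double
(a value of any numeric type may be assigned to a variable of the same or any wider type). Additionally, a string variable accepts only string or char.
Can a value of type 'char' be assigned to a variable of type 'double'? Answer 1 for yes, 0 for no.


Target variable type: double
Source value type: char
Numeric ranks: char=1, double=6
Widening allowed iff rank(source) <= rank(target): 1 <= 6? Yes
Result: 1

1


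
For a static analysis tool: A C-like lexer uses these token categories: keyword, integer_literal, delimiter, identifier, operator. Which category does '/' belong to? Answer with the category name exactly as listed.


Token: '/'
Checking categories:
  identifier: no
  integer_literal: no
  operator: YES
  keyword: no
  delimiter: no
Category: operator

operator


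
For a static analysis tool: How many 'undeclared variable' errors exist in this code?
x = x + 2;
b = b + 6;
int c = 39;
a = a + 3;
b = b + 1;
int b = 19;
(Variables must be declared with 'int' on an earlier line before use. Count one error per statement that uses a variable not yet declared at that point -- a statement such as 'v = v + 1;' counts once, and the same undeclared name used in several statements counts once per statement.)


Scanning code line by line:
  Line 1: use 'x' -> ERROR (undeclared)
  Line 2: use 'b' -> ERROR (undeclared)
  Line 3: declare 'c' -> declared = ['c']
  Line 4: use 'a' -> ERROR (undeclared)
  Line 5: use 'b' -> ERROR (undeclared)
  Line 6: declare 'b' -> declared = ['b', 'c']
Total undeclared variable errors: 4

4


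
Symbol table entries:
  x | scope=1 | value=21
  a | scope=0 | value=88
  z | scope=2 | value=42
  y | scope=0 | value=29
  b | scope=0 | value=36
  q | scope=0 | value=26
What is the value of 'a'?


Searching symbol table for 'a':
  x | scope=1 | value=21
  a | scope=0 | value=88 <- MATCH
  z | scope=2 | value=42
  y | scope=0 | value=29
  b | scope=0 | value=36
  q | scope=0 | value=26
Found 'a' at scope 0 with value 88

88


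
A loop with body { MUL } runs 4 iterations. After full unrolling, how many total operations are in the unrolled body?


Loop body operations: MUL (1 op per iteration)
Unrolling 4 iterations:
  Iteration 1: MUL (1 ops)
  Iteration 2: MUL (1 ops)
  Iteration 3: MUL (1 ops)
  Iteration 4: MUL (1 ops)
Total: 4 iterations * 1 ops/iter = 4 operations

4


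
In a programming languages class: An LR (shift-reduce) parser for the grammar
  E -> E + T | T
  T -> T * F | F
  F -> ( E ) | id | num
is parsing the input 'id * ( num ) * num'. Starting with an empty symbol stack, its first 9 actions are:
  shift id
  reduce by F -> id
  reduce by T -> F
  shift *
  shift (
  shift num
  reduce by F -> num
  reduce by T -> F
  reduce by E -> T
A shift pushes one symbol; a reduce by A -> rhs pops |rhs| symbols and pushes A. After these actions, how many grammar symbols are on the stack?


Tracking the symbol stack through each action:
  Action 1: shift 'id' : push -> stack = [id] (size 1)
  Action 2: reduce by F -> id : pop 1, push F -> stack = [F] (size 1)
  Action 3: reduce by T -> F : pop 1, push T -> stack = [T] (size 1)
  Action 4: shift '*' : push -> stack = [T, *] (size 2)
  Action 5: shift '(' : push -> stack = [T, *, (] (size 3)
  Action 6: shift 'num' : push -> stack = [T, *, (, num] (size 4)
  Action 7: reduce by F -> num : pop 1, push F -> stack = [T, *, (, F] (size 4)
  Action 8: reduce by T -> F : pop 1, push T -> stack = [T, *, (, T] (size 4)
  Action 9: reduce by E -> T : pop 1, push E -> stack = [T, *, (, E] (size 4)
Final stack size: 4

4


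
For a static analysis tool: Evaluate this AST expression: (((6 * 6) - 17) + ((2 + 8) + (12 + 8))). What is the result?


Expression: (((6 * 6) - 17) + ((2 + 8) + (12 + 8)))
Evaluating step by step:
  6 * 6 = 36
  36 - 17 = 19
  2 + 8 = 10
  12 + 8 = 20
  10 + 20 = 30
  19 + 30 = 49
Result: 49

49


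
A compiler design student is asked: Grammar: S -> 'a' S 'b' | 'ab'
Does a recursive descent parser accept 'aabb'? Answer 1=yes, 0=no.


Grammar accepts strings of the form a^n b^n (n >= 1)
Word: 'aabb'
Counting: 2 a's and 2 b's
Check: 2 == 2? Yes
Derivation (S -> aSb applied 1 time(s), then S -> ab): S => aSb => aabb
Accepted

1


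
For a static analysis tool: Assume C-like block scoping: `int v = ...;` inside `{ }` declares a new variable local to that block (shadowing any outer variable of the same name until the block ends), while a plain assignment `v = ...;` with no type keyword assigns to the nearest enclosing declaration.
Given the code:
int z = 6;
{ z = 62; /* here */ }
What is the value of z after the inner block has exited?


Analyzing scoping rules:
Outer scope: declares z = 6
Inner block: 'z = 62;' has no type keyword, so it is an assignment to the outer z (no shadowing)
The assignment changed the outer variable itself, so the new value persists after the block -> 62
Result: 62

62


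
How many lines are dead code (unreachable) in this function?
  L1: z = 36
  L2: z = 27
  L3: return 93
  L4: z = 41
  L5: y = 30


Analyzing control flow:
  L1: reachable (before return)
  L2: reachable (before return)
  L3: reachable (return statement)
  L4: DEAD (after return at L3)
  L5: DEAD (after return at L3)
Return at L3, total lines = 5
Dead lines: L4 through L5
Count: 2

2


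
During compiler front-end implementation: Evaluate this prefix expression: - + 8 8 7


Parsing prefix expression: - + 8 8 7
Step 1: Innermost operation '+ 8 8'
  8 + 8 = 16
Step 2: Outer operation '- [16] 7'
  16 - 7 = 9

9


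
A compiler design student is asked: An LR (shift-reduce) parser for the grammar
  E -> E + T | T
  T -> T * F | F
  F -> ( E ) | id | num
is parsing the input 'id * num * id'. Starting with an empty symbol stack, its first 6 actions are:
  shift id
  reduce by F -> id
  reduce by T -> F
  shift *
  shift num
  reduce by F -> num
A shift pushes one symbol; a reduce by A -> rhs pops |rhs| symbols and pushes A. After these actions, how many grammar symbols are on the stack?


Tracking the symbol stack through each action:
  Action 1: shift 'id' : push -> stack = [id] (size 1)
  Action 2: reduce by F -> id : pop 1, push F -> stack = [F] (size 1)
  Action 3: reduce by T -> F : pop 1, push T -> stack = [T] (size 1)
  Action 4: shift '*' : push -> stack = [T, *] (size 2)
  Action 5: shift 'num' : push -> stack = [T, *, num] (size 3)
  Action 6: reduce by F -> num : pop 1, push F -> stack = [T, *, F] (size 3)
Final stack size: 3

3


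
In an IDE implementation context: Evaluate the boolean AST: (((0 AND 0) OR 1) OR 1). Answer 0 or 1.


Step 1: Evaluate inner node
  0 AND 0 = 0
Step 2: Evaluate next node
  0 OR 1 = 1
Step 3: Evaluate root node
  1 OR 1 = 1

1


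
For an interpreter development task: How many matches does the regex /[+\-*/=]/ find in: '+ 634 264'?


Pattern: /[+\-*/=]/ (operators)
Input: '+ 634 264'
Scanning for matches:
  Match 1: '+'
Total matches: 1

1


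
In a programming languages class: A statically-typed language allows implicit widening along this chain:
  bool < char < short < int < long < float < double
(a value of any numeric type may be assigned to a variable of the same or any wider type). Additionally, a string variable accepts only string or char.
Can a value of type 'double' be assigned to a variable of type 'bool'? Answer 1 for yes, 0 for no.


Target variable type: bool
Source value type: double
Numeric ranks: double=6, bool=0
Widening allowed iff rank(source) <= rank(target): 6 <= 0? No
Result: 0

0


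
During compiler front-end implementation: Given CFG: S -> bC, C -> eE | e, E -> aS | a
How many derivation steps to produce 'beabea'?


Grammar: S -> bC, C -> eE | e, E -> aS | a
Deriving 'beabea':
Step 1: S -> bC => bC
Step 2: C -> eE => beE
Step 3: E -> aS => beaS
Step 4: S -> bC => beabC
Step 5: C -> eE => beabeE
Step 6: E -> a => beabea
Total derivation steps: 6

6


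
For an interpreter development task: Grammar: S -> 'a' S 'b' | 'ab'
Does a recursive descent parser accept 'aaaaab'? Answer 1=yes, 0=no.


Grammar accepts strings of the form a^n b^n (n >= 1)
Word: 'aaaaab'
Counting: 5 a's and 1 b's
Check: 5 == 1? No
Mismatch: a-count != b-count
Rejected

0


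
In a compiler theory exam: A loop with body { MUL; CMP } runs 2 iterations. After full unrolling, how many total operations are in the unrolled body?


Loop body operations: MUL, CMP (2 ops per iteration)
Unrolling 2 iterations:
  Iteration 1: MUL, CMP (2 ops)
  Iteration 2: MUL, CMP (2 ops)
Total: 2 iterations * 2 ops/iter = 4 operations

4


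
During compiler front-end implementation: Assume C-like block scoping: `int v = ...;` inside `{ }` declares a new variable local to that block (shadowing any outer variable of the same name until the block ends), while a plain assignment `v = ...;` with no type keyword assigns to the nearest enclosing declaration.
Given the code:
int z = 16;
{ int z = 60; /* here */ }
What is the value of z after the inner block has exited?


Analyzing scoping rules:
Outer scope: declares z = 16
Inner block: 'int z = 60;' declares a NEW z that shadows the outer one
When the block exits the inner z goes out of scope; the outer z was never modified -> 16
Result: 16

16


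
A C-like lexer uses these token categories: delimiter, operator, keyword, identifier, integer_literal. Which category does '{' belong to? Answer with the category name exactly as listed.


Token: '{'
Checking categories:
  identifier: no
  integer_literal: no
  operator: no
  keyword: no
  delimiter: YES
Category: delimiter

delimiter


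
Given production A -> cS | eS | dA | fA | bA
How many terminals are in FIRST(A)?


Production: A -> cS | eS | dA | fA | bA
Examining each alternative for leading terminals:
  A -> cS : first terminal = 'c'
  A -> eS : first terminal = 'e'
  A -> dA : first terminal = 'd'
  A -> fA : first terminal = 'f'
  A -> bA : first terminal = 'b'
FIRST(A) = {b, c, d, e, f}
Count: 5

5


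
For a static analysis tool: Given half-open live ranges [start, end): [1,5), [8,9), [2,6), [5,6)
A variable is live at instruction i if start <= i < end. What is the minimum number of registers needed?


Live ranges:
  Var0: [1, 5)
  Var1: [8, 9)
  Var2: [2, 6)
  Var3: [5, 6)
Sweep-line events (position, delta, active):
  pos=1 start -> active=1
  pos=2 start -> active=2
  pos=5 end -> active=1
  pos=5 start -> active=2
  pos=6 end -> active=1
  pos=6 end -> active=0
  pos=8 start -> active=1
  pos=9 end -> active=0
Maximum simultaneous active: 2
Minimum registers needed: 2

2


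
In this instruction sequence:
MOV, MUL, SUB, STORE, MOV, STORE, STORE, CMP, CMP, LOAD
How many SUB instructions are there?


Scanning instruction sequence for SUB:
  Position 1: MOV
  Position 2: MUL
  Position 3: SUB <- MATCH
  Position 4: STORE
  Position 5: MOV
  Position 6: STORE
  Position 7: STORE
  Position 8: CMP
  Position 9: CMP
  Position 10: LOAD
Matches at positions: [3]
Total SUB count: 1

1


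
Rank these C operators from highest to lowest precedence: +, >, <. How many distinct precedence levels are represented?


Looking up precedence for each operator:
  + -> precedence 5
  > -> precedence 4
  < -> precedence 4
Sorted highest to lowest: +, >, <
Distinct precedence values: [5, 4]
Number of distinct levels: 2

2


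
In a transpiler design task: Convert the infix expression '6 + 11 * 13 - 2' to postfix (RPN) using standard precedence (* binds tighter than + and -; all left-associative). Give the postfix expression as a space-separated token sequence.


Applying the shunting-yard algorithm:
  Operand 6 -> output
  Push '+' onto operator stack -> op-stack: [+]
  Operand 11 -> output
  Push '*' onto operator stack -> op-stack: [+, *]
  Operand 13 -> output
  See '-' (prec 1); top '*' (prec 2) >= it -> pop '*' to output
  See '-' (prec 1); top '+' (prec 1) >= it -> pop '+' to output
  Push '-' onto operator stack -> op-stack: [-]
  Operand 2 -> output
  End of input: pop '-' to output
Postfix result: 6 11 13 * + 2 -

6 11 13 * + 2 -


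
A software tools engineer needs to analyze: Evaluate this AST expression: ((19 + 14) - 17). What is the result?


Expression: ((19 + 14) - 17)
Evaluating step by step:
  19 + 14 = 33
  33 - 17 = 16
Result: 16

16


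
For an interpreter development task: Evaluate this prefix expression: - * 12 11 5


Parsing prefix expression: - * 12 11 5
Step 1: Innermost operation '* 12 11'
  12 * 11 = 132
Step 2: Outer operation '- [132] 5'
  132 - 5 = 127

127


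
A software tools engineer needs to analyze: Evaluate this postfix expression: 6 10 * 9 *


Processing tokens left to right:
Push 6, Push 10
Pop 6 and 10, compute 6 * 10 = 60, push 60
Push 9
Pop 60 and 9, compute 60 * 9 = 540, push 540
Stack result: 540

540


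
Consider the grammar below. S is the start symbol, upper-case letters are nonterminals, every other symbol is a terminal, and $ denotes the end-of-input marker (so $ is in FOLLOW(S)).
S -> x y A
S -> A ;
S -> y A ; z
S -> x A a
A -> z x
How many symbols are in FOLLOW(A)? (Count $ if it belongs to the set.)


S is the start symbol and does not occur in any rule body, so FOLLOW(S) = {$}.
Examining every occurrence of A in a rule body:
  S -> x y A : A is at the right end -> add FOLLOW(S) = {$}
  S -> A ; : A is followed by terminal ';' -> add ';'
  S -> y A ; z : A is followed by terminal ';' -> add ';' (already in the set)
  S -> x A a : A is followed by terminal 'a' -> add 'a'
  A -> z x : A does not occur in the body -> contributes nothing
FOLLOW(A) = {;, a, $}
Count: 3

3


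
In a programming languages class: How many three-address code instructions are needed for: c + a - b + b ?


Expression: c + a - b + b
Generating three-address code (respecting * over +/- precedence):
  Instruction 1: t1 = c + a
  Instruction 2: t2 = t1 - b
  Instruction 3: t3 = t2 + b
Total instructions: 3

3


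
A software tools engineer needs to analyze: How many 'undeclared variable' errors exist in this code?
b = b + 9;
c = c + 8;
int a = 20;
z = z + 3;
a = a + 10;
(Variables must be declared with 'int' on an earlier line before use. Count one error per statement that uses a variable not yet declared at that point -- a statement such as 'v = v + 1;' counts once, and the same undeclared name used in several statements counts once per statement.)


Scanning code line by line:
  Line 1: use 'b' -> ERROR (undeclared)
  Line 2: use 'c' -> ERROR (undeclared)
  Line 3: declare 'a' -> declared = ['a']
  Line 4: use 'z' -> ERROR (undeclared)
  Line 5: use 'a' -> OK (declared)
Total undeclared variable errors: 3

3


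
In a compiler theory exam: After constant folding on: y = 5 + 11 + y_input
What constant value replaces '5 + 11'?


Identifying constant sub-expression:
  Original: y = 5 + 11 + y_input
  5 and 11 are both compile-time constants
  Evaluating: 5 + 11 = 16
  After folding: y = 16 + y_input

16


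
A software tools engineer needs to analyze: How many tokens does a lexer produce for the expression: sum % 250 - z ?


Scanning 'sum % 250 - z'
Token 1: 'sum' -> identifier
Token 2: '%' -> operator
Token 3: '250' -> integer_literal
Token 4: '-' -> operator
Token 5: 'z' -> identifier
Total tokens: 5

5


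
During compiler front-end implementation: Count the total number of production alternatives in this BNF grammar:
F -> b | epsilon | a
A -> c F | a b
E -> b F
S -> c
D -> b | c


Counting alternatives per rule:
  F: 3 alternative(s)
  A: 2 alternative(s)
  E: 1 alternative(s)
  S: 1 alternative(s)
  D: 2 alternative(s)
Sum: 3 + 2 + 1 + 1 + 2 = 9

9


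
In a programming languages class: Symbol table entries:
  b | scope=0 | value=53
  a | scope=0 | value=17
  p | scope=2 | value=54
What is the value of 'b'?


Searching symbol table for 'b':
  b | scope=0 | value=53 <- MATCH
  a | scope=0 | value=17
  p | scope=2 | value=54
Found 'b' at scope 0 with value 53

53


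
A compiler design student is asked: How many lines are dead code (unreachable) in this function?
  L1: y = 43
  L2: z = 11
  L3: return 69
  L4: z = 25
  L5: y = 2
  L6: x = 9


Analyzing control flow:
  L1: reachable (before return)
  L2: reachable (before return)
  L3: reachable (return statement)
  L4: DEAD (after return at L3)
  L5: DEAD (after return at L3)
  L6: DEAD (after return at L3)
Return at L3, total lines = 6
Dead lines: L4 through L6
Count: 3

3


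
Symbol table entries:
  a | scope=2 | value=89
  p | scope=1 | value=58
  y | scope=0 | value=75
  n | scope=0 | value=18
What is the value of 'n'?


Searching symbol table for 'n':
  a | scope=2 | value=89
  p | scope=1 | value=58
  y | scope=0 | value=75
  n | scope=0 | value=18 <- MATCH
Found 'n' at scope 0 with value 18

18


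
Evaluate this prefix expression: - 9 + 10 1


Parsing prefix expression: - 9 + 10 1
Step 1: Innermost operation '+ 10 1'
  10 + 1 = 11
Step 2: Outer operation '- 9 [11]'
  9 - 11 = -2

-2


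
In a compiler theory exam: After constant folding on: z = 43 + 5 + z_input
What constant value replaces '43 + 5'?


Identifying constant sub-expression:
  Original: z = 43 + 5 + z_input
  43 and 5 are both compile-time constants
  Evaluating: 43 + 5 = 48
  After folding: z = 48 + z_input

48


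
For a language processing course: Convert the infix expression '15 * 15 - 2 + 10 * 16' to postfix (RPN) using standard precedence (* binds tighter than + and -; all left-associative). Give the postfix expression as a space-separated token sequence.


Applying the shunting-yard algorithm:
  Operand 15 -> output
  Push '*' onto operator stack -> op-stack: [*]
  Operand 15 -> output
  See '-' (prec 1); top '*' (prec 2) >= it -> pop '*' to output
  Push '-' onto operator stack -> op-stack: [-]
  Operand 2 -> output
  See '+' (prec 1); top '-' (prec 1) >= it -> pop '-' to output
  Push '+' onto operator stack -> op-stack: [+]
  Operand 10 -> output
  Push '*' onto operator stack -> op-stack: [+, *]
  Operand 16 -> output
  End of input: pop '*' to output
  End of input: pop '+' to output
Postfix result: 15 15 * 2 - 10 16 * +

15 15 * 2 - 10 16 * +


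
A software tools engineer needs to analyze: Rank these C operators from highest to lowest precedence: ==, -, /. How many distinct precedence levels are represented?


Looking up precedence for each operator:
  == -> precedence 3
  - -> precedence 5
  / -> precedence 6
Sorted highest to lowest: /, -, ==
Distinct precedence values: [6, 5, 3]
Number of distinct levels: 3

3


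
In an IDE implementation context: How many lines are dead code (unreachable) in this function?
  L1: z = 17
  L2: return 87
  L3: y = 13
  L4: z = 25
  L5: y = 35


Analyzing control flow:
  L1: reachable (before return)
  L2: reachable (return statement)
  L3: DEAD (after return at L2)
  L4: DEAD (after return at L2)
  L5: DEAD (after return at L2)
Return at L2, total lines = 5
Dead lines: L3 through L5
Count: 3

3


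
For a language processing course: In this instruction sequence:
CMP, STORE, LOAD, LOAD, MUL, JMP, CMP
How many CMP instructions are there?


Scanning instruction sequence for CMP:
  Position 1: CMP <- MATCH
  Position 2: STORE
  Position 3: LOAD
  Position 4: LOAD
  Position 5: MUL
  Position 6: JMP
  Position 7: CMP <- MATCH
Matches at positions: [1, 7]
Total CMP count: 2

2


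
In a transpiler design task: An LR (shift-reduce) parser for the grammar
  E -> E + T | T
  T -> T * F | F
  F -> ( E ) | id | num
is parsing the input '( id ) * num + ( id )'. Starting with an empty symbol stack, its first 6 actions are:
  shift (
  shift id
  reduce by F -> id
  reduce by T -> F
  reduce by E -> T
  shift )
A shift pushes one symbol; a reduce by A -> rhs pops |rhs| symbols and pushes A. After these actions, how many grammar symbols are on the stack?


Tracking the symbol stack through each action:
  Action 1: shift '(' : push -> stack = [(] (size 1)
  Action 2: shift 'id' : push -> stack = [(, id] (size 2)
  Action 3: reduce by F -> id : pop 1, push F -> stack = [(, F] (size 2)
  Action 4: reduce by T -> F : pop 1, push T -> stack = [(, T] (size 2)
  Action 5: reduce by E -> T : pop 1, push E -> stack = [(, E] (size 2)
  Action 6: shift ')' : push -> stack = [(, E, )] (size 3)
Final stack size: 3

3


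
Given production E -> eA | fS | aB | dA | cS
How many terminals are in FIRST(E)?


Production: E -> eA | fS | aB | dA | cS
Examining each alternative for leading terminals:
  E -> eA : first terminal = 'e'
  E -> fS : first terminal = 'f'
  E -> aB : first terminal = 'a'
  E -> dA : first terminal = 'd'
  E -> cS : first terminal = 'c'
FIRST(E) = {a, c, d, e, f}
Count: 5

5


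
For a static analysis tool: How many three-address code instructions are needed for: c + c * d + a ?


Expression: c + c * d + a
Generating three-address code (respecting * over +/- precedence):
  Instruction 1: t1 = c * d
  Instruction 2: t2 = c + t1
  Instruction 3: t3 = t2 + a
Total instructions: 3

3


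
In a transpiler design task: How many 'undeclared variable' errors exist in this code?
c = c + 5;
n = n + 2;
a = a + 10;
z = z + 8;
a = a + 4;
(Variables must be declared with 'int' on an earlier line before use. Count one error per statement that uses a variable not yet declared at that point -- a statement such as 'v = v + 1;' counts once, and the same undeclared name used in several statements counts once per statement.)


Scanning code line by line:
  Line 1: use 'c' -> ERROR (undeclared)
  Line 2: use 'n' -> ERROR (undeclared)
  Line 3: use 'a' -> ERROR (undeclared)
  Line 4: use 'z' -> ERROR (undeclared)
  Line 5: use 'a' -> ERROR (undeclared)
Total undeclared variable errors: 5

5
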